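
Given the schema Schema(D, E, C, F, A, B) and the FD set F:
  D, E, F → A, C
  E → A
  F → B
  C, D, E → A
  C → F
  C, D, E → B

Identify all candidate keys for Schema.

{C, D, E}, {D, E, F}

{D, E} never appear on the right of any FD, so every key must include all of them.
Closure of {C, D, E} is {A, B, C, D, E, F}, the whole schema; {C, D, E} is a candidate key.
Closure of {D, E, F} is {A, B, C, D, E, F}, the whole schema; {D, E, F} is a candidate key.
No proper subset of any of these is a key, and no other minimal superkey exists.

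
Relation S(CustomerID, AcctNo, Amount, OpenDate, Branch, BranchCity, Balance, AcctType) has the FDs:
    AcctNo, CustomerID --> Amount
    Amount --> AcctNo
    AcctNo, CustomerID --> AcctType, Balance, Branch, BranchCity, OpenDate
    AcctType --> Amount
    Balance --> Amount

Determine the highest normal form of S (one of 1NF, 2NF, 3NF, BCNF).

Candidate keys: {AcctNo, CustomerID}, {AcctType, CustomerID}, {Amount, CustomerID}, {Balance, CustomerID}. Prime attributes: {AcctNo, AcctType, Amount, Balance, CustomerID}.
For Amount --> AcctNo we have {Amount}⁺ = {AcctNo, Amount}; {Amount} is not a superkey, so BCNF fails.
Since {AcctNo} ⊆ prime attributes and every other non-superkey FD also has a prime right side, the schema is in 3NF.

3NF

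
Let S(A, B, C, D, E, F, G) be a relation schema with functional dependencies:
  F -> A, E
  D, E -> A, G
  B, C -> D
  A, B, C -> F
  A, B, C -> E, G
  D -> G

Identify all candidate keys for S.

{A, B, C}, {B, C, E}, {B, C, F}

Attributes never on any right-hand side: {B, C} — every candidate key must contain all of them.
Closure of {A, B, C} is {A, B, C, D, E, F, G}, the whole schema; {A, B, C} is a candidate key.
Closure of {B, C, E} is {A, B, C, D, E, F, G}, the whole schema; {B, C, E} is a candidate key.
Closure of {B, C, F} is {A, B, C, D, E, F, G}, the whole schema; {B, C, F} is a candidate key.
Any other superkey properly contains one of these, so there are no further candidate keys.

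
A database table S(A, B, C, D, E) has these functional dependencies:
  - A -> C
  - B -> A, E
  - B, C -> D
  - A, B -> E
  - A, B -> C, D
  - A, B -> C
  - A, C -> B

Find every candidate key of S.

{A} is a candidate key since {A}⁺ = {A, B, C, D, E} covers every attribute.
{B} is a candidate key since {B}⁺ = {A, B, C, D, E} covers every attribute.
Any other superkey properly contains one of these, so there are no further candidate keys.

{A}, {B}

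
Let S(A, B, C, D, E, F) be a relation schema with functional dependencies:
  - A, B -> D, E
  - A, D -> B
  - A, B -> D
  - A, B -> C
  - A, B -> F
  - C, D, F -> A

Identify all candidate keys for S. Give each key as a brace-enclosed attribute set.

{A, B}⁺ = {A, B, C, D, E, F}, which is every attribute, so {A, B} is a candidate key.
{A, D}⁺ = {A, B, C, D, E, F}, which is every attribute, so {A, D} is a candidate key.
{C, D, F}⁺ = {A, B, C, D, E, F}, which is every attribute, so {C, D, F} is a candidate key.
These are minimal and exhaustive — every other superkey contains one of them.

{A, B}, {A, D}, {C, D, F}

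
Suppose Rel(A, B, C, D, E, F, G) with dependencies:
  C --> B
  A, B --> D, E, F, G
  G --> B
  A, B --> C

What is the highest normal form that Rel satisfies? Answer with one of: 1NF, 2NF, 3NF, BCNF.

Candidate keys: {A, B}, {A, C}, {A, G}. Prime attributes: {A, B, C, G}.
C --> B: {C}⁺ = {B, C}, which is not all of the attributes, so the left side is not a superkey — BCNF is violated.
But every attribute on its right side ({B}) is prime, and the same holds for every other non-superkey FD, so 3NF still holds.

3NF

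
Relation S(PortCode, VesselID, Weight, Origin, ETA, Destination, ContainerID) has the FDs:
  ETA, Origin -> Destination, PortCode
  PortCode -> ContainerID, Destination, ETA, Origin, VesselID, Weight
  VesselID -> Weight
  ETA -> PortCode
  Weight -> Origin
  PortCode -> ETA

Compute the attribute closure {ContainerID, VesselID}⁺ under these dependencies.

{ContainerID, Origin, VesselID, Weight}

Start with {ContainerID, VesselID}.
VesselID -> Weight applies; add {Weight} → now {ContainerID, VesselID, Weight}.
Weight -> Origin applies; add {Origin} → now {ContainerID, Origin, VesselID, Weight}.
No further FD applies.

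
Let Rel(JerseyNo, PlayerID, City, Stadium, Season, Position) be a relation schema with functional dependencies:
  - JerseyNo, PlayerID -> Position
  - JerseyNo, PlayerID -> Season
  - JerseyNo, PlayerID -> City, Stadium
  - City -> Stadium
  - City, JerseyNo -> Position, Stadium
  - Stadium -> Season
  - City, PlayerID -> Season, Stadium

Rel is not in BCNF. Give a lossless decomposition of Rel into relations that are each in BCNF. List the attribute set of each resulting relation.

{City, JerseyNo, PlayerID}; {City, JerseyNo, Position}; {City, Stadium}; {Season, Stadium}

Candidate key of the original relation: {JerseyNo, PlayerID}.
Within {City, JerseyNo, PlayerID, Position, Season, Stadium}: {City}⁺ ∩ {City, JerseyNo, PlayerID, Position, Season, Stadium} = {City, Season, Stadium}, not the whole set, so City -> Season, Stadium violates BCNF; decompose into {City, Season, Stadium} and {City, JerseyNo, PlayerID, Position}.
Within {City, Season, Stadium}: {Stadium}⁺ ∩ {City, Season, Stadium} = {Season, Stadium}, not the whole set, so Stadium -> Season violates BCNF; decompose into {Season, Stadium} and {City, Stadium}.
{Season, Stadium}: every determinant is a superkey — BCNF.
{City, Stadium}: every determinant is a superkey — BCNF.
Within {City, JerseyNo, PlayerID, Position}: {City, JerseyNo}⁺ ∩ {City, JerseyNo, PlayerID, Position} = {City, JerseyNo, Position}, not the whole set, so City, JerseyNo -> Position violates BCNF; decompose into {City, JerseyNo, Position} and {City, JerseyNo, PlayerID}.
{City, JerseyNo, Position}: every determinant is a superkey — BCNF.
{City, JerseyNo, PlayerID}: every determinant is a superkey — BCNF.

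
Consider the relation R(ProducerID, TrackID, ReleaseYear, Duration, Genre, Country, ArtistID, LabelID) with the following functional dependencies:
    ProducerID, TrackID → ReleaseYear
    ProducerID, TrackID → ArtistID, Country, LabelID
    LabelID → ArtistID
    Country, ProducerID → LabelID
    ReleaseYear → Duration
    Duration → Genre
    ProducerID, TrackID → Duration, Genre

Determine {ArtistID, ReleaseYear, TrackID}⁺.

Start with {ArtistID, ReleaseYear, TrackID}.
ReleaseYear → Duration applies; add {Duration} → now {ArtistID, Duration, ReleaseYear, TrackID}.
Duration → Genre applies; add {Genre} → now {ArtistID, Duration, Genre, ReleaseYear, TrackID}.
No further FD applies.

{ArtistID, Duration, Genre, ReleaseYear, TrackID}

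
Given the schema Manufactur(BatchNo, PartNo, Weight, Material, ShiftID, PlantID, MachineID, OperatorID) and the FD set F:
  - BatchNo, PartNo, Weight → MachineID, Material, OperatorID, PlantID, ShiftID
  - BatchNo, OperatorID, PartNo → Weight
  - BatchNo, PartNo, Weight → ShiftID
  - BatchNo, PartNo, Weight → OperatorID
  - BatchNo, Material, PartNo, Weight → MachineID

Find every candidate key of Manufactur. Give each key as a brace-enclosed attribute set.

{BatchNo, OperatorID, PartNo}, {BatchNo, PartNo, Weight}

{BatchNo, PartNo} never appear on the right of any FD, so every key must include all of them.
{BatchNo, OperatorID, PartNo}⁺ = {BatchNo, MachineID, Material, OperatorID, PartNo, PlantID, ShiftID, Weight}, which is every attribute, so {BatchNo, OperatorID, PartNo} is a candidate key.
{BatchNo, PartNo, Weight}⁺ = {BatchNo, MachineID, Material, OperatorID, PartNo, PlantID, ShiftID, Weight}, which is every attribute, so {BatchNo, PartNo, Weight} is a candidate key.
No proper subset of any of these is a key, and no other minimal superkey exists.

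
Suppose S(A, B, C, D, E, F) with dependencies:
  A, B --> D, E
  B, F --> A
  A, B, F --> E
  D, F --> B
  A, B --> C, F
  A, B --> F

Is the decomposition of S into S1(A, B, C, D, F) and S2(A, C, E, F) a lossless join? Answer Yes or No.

No

S1 ∩ S2 = {A, C, F}; its closure under F is {A, C, F}.
Neither S1 nor S2 is contained in that closure, so the decomposition is lossy.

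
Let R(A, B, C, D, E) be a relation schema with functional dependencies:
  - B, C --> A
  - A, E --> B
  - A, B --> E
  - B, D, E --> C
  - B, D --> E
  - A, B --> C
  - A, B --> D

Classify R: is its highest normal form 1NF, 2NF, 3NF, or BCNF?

Candidate keys: {A, B}, {A, E}, {B, C}, {B, D}. Prime attributes: {A, B, C, D, E}.
Each dependency's left side is a superkey — BCNF holds.

BCNF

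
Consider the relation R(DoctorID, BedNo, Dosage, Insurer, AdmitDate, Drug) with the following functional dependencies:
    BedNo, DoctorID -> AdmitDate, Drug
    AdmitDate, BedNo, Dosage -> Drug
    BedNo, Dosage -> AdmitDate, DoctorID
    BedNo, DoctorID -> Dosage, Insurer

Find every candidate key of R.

{BedNo, DoctorID}, {BedNo, Dosage}

No FD produces {BedNo}, so it must be in every candidate key.
{BedNo, DoctorID}⁺ = {AdmitDate, BedNo, DoctorID, Dosage, Drug, Insurer} — all of the relation — so {BedNo, DoctorID} is a candidate key.
{BedNo, Dosage}⁺ = {AdmitDate, BedNo, DoctorID, Dosage, Drug, Insurer} — all of the relation — so {BedNo, Dosage} is a candidate key.
These are minimal and exhaustive — every other superkey contains one of them.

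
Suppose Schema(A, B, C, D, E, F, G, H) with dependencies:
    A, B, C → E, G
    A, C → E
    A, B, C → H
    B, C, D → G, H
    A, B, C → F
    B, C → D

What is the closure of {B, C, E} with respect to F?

Start with {B, C, E}.
B, C → D applies; add {D} → now {B, C, D, E}.
B, C, D → G, H applies; add {G, H} → now {B, C, D, E, G, H}.
No further FD applies.

{B, C, D, E, G, H}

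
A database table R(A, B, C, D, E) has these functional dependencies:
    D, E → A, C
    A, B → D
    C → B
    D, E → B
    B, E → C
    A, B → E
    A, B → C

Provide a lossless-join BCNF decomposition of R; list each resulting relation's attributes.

Candidate keys of the original relation: {A, B}, {A, C}, {D, E}.
Within {A, B, C, D, E}: {C}⁺ ∩ {A, B, C, D, E} = {B, C}, not the whole set, so C → B violates BCNF; decompose into {B, C} and {A, C, D, E}.
{B, C}: every determinant is a superkey — BCNF.
{A, C, D, E}: every determinant is a superkey — BCNF.

{A, C, D, E}; {B, C}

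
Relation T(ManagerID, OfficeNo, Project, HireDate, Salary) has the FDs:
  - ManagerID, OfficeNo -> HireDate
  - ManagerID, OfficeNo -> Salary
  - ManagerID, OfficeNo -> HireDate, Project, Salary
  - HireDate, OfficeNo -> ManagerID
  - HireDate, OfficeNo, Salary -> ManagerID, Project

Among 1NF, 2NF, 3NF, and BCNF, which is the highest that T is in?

Candidate keys: {HireDate, OfficeNo}, {ManagerID, OfficeNo}. Prime attributes: {HireDate, ManagerID, OfficeNo}.
Each dependency's left side is a superkey — BCNF holds.

BCNF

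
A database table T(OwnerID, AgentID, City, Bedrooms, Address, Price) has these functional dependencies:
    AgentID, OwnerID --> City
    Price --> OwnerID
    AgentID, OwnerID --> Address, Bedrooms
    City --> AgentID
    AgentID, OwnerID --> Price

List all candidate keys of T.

{AgentID, OwnerID}, {AgentID, Price}, {City, OwnerID}, {City, Price}

{AgentID, OwnerID}⁺ = {Address, AgentID, Bedrooms, City, OwnerID, Price}, which is every attribute, so {AgentID, OwnerID} is a candidate key.
{AgentID, Price}⁺ = {Address, AgentID, Bedrooms, City, OwnerID, Price}, which is every attribute, so {AgentID, Price} is a candidate key.
{City, OwnerID}⁺ = {Address, AgentID, Bedrooms, City, OwnerID, Price}, which is every attribute, so {City, OwnerID} is a candidate key.
{City, Price}⁺ = {Address, AgentID, Bedrooms, City, OwnerID, Price}, which is every attribute, so {City, Price} is a candidate key.
No proper subset of any of these is a key, and no other minimal superkey exists.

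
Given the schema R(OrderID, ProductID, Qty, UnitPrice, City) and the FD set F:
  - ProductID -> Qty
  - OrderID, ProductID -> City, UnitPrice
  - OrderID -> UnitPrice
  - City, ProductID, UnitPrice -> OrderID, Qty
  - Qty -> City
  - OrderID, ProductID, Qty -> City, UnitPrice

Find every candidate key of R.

{OrderID, ProductID}, {ProductID, UnitPrice}

Attributes never on any right-hand side: {ProductID} — every candidate key must contain it.
{OrderID, ProductID}⁺ = {City, OrderID, ProductID, Qty, UnitPrice}, which is every attribute, so {OrderID, ProductID} is a candidate key.
{ProductID, UnitPrice}⁺ = {City, OrderID, ProductID, Qty, UnitPrice}, which is every attribute, so {ProductID, UnitPrice} is a candidate key.
No proper subset of any of these is a key, and no other minimal superkey exists.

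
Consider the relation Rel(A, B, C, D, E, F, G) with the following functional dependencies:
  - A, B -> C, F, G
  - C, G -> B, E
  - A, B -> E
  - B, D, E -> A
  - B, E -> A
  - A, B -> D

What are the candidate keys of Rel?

{A, B}, {B, E}, {C, G}

{A, B}⁺ = {A, B, C, D, E, F, G} — all of the relation — so {A, B} is a candidate key.
{B, E}⁺ = {A, B, C, D, E, F, G} — all of the relation — so {B, E} is a candidate key.
{C, G}⁺ = {A, B, C, D, E, F, G} — all of the relation — so {C, G} is a candidate key.
These are minimal and exhaustive — every other superkey contains one of them.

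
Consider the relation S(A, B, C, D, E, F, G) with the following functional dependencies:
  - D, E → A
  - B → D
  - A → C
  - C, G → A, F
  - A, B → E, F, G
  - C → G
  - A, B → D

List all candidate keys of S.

{A, B}, {B, C}, {B, E}

{B} never appears on the right of any FD, so every key must include it.
Closure of {A, B} is {A, B, C, D, E, F, G}, the whole schema; {A, B} is a candidate key.
Closure of {B, C} is {A, B, C, D, E, F, G}, the whole schema; {B, C} is a candidate key.
Closure of {B, E} is {A, B, C, D, E, F, G}, the whole schema; {B, E} is a candidate key.
No proper subset of any of these is a key, and no other minimal superkey exists.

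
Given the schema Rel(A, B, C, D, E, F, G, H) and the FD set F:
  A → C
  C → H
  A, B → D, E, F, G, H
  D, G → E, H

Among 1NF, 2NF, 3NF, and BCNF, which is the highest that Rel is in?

Candidate key: {A, B}. Prime attributes: {A, B}.
A → C: {A}⁺ = {A, C, H}, which is not all of the attributes, so the left side is not a superkey — BCNF is violated.
A → C has non-prime {C} on the right and a non-superkey on the left, so 3NF fails.
Since {A} ⊂ {A, B} and {A}⁺ ⊇ {C, H} with {C, H} non-prime, there is a partial dependency; 2NF fails.

1NF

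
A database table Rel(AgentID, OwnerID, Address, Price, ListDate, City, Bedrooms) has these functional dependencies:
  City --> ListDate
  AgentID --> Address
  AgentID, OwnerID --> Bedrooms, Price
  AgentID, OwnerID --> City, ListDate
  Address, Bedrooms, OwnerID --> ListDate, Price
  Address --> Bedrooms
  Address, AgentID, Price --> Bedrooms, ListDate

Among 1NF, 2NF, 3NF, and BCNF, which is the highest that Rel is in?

Candidate key: {AgentID, OwnerID}. Prime attributes: {AgentID, OwnerID}.
For City --> ListDate we have {City}⁺ = {City, ListDate}; {City} is not a superkey, so BCNF fails.
Because {ListDate} is non-prime and the left side of City --> ListDate is not a superkey, the relation is not in 3NF.
Since {AgentID} ⊂ {AgentID, OwnerID} and {AgentID}⁺ ⊇ {Address, Bedrooms} with {Address, Bedrooms} non-prime, there is a partial dependency; 2NF fails.

1NF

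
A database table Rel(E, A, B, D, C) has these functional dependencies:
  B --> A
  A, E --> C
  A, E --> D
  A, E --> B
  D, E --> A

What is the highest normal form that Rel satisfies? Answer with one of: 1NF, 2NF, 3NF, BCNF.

Candidate keys: {A, E}, {B, E}, {D, E}. Prime attributes: {A, B, D, E}.
For B --> A we have {B}⁺ = {A, B}; {B} is not a superkey, so BCNF fails.
Since {A} ⊆ prime attributes and every other non-superkey FD also has a prime right side, the schema is in 3NF.

3NF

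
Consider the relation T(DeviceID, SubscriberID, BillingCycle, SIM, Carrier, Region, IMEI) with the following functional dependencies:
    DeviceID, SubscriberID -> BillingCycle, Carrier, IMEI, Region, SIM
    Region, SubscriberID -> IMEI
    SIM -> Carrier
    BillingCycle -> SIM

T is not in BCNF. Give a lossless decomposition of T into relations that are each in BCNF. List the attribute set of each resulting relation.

{BillingCycle, DeviceID, Region, SubscriberID}; {BillingCycle, SIM}; {Carrier, SIM}; {IMEI, Region, SubscriberID}

Candidate key of the original relation: {DeviceID, SubscriberID}.
In {BillingCycle, Carrier, DeviceID, IMEI, Region, SIM, SubscriberID}, {Region, SubscriberID} is not a superkey ({Region, SubscriberID}⁺ restricted to this set is {IMEI, Region, SubscriberID}), so split on Region, SubscriberID -> IMEI into {IMEI, Region, SubscriberID} and {BillingCycle, Carrier, DeviceID, Region, SIM, SubscriberID}.
{IMEI, Region, SubscriberID}: every determinant is a superkey — BCNF.
In {BillingCycle, Carrier, DeviceID, Region, SIM, SubscriberID}, {SIM} is not a superkey ({SIM}⁺ restricted to this set is {Carrier, SIM}), so split on SIM -> Carrier into {Carrier, SIM} and {BillingCycle, DeviceID, Region, SIM, SubscriberID}.
{Carrier, SIM}: every determinant is a superkey — BCNF.
In {BillingCycle, DeviceID, Region, SIM, SubscriberID}, {BillingCycle} is not a superkey ({BillingCycle}⁺ restricted to this set is {BillingCycle, SIM}), so split on BillingCycle -> SIM into {BillingCycle, SIM} and {BillingCycle, DeviceID, Region, SubscriberID}.
{BillingCycle, SIM}: every determinant is a superkey — BCNF.
{BillingCycle, DeviceID, Region, SubscriberID}: every determinant is a superkey — BCNF.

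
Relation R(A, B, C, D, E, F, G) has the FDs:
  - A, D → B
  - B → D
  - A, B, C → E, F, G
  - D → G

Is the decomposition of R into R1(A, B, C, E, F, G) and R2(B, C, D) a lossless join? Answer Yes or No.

The shared attributes are {B, C} and {B, C}⁺ = {B, C, D, G}.
This includes all of R2, so the common attributes are a superkey of R2 — the join is lossless.

Yes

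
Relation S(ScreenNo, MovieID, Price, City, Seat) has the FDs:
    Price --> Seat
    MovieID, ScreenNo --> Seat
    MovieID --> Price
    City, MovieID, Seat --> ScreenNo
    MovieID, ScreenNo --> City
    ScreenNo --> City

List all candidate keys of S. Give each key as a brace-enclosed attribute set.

Attributes never on any right-hand side: {MovieID} — every candidate key must contain it.
Closure of {City, MovieID} is {City, MovieID, Price, ScreenNo, Seat}, the whole schema; {City, MovieID} is a candidate key.
Closure of {MovieID, ScreenNo} is {City, MovieID, Price, ScreenNo, Seat}, the whole schema; {MovieID, ScreenNo} is a candidate key.
Any other superkey properly contains one of these, so there are no further candidate keys.

{City, MovieID}, {MovieID, ScreenNo}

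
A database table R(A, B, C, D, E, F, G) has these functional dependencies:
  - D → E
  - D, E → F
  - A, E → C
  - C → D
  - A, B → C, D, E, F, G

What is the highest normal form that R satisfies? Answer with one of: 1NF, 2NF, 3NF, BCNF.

Candidate key: {A, B}. Prime attributes: {A, B}.
D → E: {D}⁺ = {D, E, F}, which is not all of the attributes, so the left side is not a superkey — BCNF is violated.
D → E has non-prime {E} on the right and a non-superkey on the left, so 3NF fails.
No non-prime attribute depends on a proper subset of any candidate key, so 2NF holds.

2NF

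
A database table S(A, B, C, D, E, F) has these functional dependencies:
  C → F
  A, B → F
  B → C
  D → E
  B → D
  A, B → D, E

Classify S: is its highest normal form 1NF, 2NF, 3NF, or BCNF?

Candidate key: {A, B}. Prime attributes: {A, B}.
C → F breaks BCNF: {C}⁺ = {C, F}, so {C} is not a superkey.
C → F has non-prime {F} on the right and a non-superkey on the left, so 3NF fails.
The proper key subset {B} of {A, B} determines non-prime {C, D, E, F}, so the relation is not even in 2NF.

1NF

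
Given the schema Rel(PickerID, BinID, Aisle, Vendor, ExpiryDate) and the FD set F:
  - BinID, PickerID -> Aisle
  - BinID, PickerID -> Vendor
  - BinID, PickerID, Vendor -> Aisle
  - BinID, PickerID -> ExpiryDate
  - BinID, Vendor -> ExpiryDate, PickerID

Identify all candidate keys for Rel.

No FD produces {BinID}, so it must be in every candidate key.
{BinID, PickerID}⁺ = {Aisle, BinID, ExpiryDate, PickerID, Vendor} — all of the relation — so {BinID, PickerID} is a candidate key.
{BinID, Vendor}⁺ = {Aisle, BinID, ExpiryDate, PickerID, Vendor} — all of the relation — so {BinID, Vendor} is a candidate key.
Any other superkey properly contains one of these, so there are no further candidate keys.

{BinID, PickerID}, {BinID, Vendor}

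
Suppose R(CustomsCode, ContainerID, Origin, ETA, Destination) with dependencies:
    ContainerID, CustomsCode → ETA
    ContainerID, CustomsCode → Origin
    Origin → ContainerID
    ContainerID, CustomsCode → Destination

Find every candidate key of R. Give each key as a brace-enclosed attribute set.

{ContainerID, CustomsCode}, {CustomsCode, Origin}

{CustomsCode} never appears on the right of any FD, so every key must include it.
{ContainerID, CustomsCode}⁺ = {ContainerID, CustomsCode, Destination, ETA, Origin} — all of the relation — so {ContainerID, CustomsCode} is a candidate key.
{CustomsCode, Origin}⁺ = {ContainerID, CustomsCode, Destination, ETA, Origin} — all of the relation — so {CustomsCode, Origin} is a candidate key.
These are minimal and exhaustive — every other superkey contains one of them.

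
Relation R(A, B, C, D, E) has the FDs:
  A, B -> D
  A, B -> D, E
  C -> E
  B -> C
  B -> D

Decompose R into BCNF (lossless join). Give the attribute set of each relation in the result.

{A, B}; {B, C, D}; {C, E}

Candidate key of the original relation: {A, B}.
Within {A, B, C, D, E}: {C}⁺ ∩ {A, B, C, D, E} = {C, E}, not the whole set, so C -> E violates BCNF; decompose into {C, E} and {A, B, C, D}.
{C, E} is in BCNF.
Within {A, B, C, D}: {B}⁺ ∩ {A, B, C, D} = {B, C, D}, not the whole set, so B -> C, D violates BCNF; decompose into {B, C, D} and {A, B}.
{B, C, D} is in BCNF.
{A, B} is in BCNF.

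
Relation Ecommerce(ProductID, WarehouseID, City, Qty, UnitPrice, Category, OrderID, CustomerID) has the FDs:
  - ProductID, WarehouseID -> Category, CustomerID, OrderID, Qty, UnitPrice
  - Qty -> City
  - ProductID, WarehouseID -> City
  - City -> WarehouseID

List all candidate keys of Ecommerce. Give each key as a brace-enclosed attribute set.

{City, ProductID}, {ProductID, Qty}, {ProductID, WarehouseID}

{ProductID} never appears on the right of any FD, so every key must include it.
{City, ProductID} is a candidate key since {City, ProductID}⁺ = {Category, City, CustomerID, OrderID, ProductID, Qty, UnitPrice, WarehouseID} covers every attribute.
{ProductID, Qty} is a candidate key since {ProductID, Qty}⁺ = {Category, City, CustomerID, OrderID, ProductID, Qty, UnitPrice, WarehouseID} covers every attribute.
{ProductID, WarehouseID} is a candidate key since {ProductID, WarehouseID}⁺ = {Category, City, CustomerID, OrderID, ProductID, Qty, UnitPrice, WarehouseID} covers every attribute.
No proper subset of any of these is a key, and no other minimal superkey exists.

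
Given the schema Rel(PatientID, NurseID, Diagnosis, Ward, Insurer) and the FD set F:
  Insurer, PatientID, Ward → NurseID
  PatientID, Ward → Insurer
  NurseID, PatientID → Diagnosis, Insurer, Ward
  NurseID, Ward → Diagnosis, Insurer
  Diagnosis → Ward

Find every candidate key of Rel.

{Diagnosis, PatientID}, {NurseID, PatientID}, {PatientID, Ward}

Attributes never on any right-hand side: {PatientID} — every candidate key must contain it.
{Diagnosis, PatientID}⁺ = {Diagnosis, Insurer, NurseID, PatientID, Ward} — all of the relation — so {Diagnosis, PatientID} is a candidate key.
{NurseID, PatientID}⁺ = {Diagnosis, Insurer, NurseID, PatientID, Ward} — all of the relation — so {NurseID, PatientID} is a candidate key.
{PatientID, Ward}⁺ = {Diagnosis, Insurer, NurseID, PatientID, Ward} — all of the relation — so {PatientID, Ward} is a candidate key.
No proper subset of any of these is a key, and no other minimal superkey exists.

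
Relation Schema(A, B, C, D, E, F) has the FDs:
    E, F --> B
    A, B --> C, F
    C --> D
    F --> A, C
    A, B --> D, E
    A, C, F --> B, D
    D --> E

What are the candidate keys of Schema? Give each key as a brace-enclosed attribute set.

{F}⁺ = {A, B, C, D, E, F}, which is every attribute, so {F} is a candidate key.
{A, B}⁺ = {A, B, C, D, E, F}, which is every attribute, so {A, B} is a candidate key.
These are minimal and exhaustive — every other superkey contains one of them.

{A, B}, {F}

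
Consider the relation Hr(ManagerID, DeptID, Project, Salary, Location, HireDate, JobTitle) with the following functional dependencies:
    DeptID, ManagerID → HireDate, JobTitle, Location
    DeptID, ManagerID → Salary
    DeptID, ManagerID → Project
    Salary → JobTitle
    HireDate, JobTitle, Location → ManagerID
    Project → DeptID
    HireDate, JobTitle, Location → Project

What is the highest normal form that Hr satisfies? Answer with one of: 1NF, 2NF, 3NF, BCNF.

Candidate keys: {DeptID, ManagerID}, {HireDate, JobTitle, Location}, {HireDate, Location, Salary}, {ManagerID, Project}. Prime attributes: {DeptID, HireDate, JobTitle, Location, ManagerID, Project, Salary}.
Salary → JobTitle: {Salary}⁺ = {JobTitle, Salary}, which is not all of the attributes, so the left side is not a superkey — BCNF is violated.
Since {JobTitle} ⊆ prime attributes and every other non-superkey FD also has a prime right side, the schema is in 3NF.

3NF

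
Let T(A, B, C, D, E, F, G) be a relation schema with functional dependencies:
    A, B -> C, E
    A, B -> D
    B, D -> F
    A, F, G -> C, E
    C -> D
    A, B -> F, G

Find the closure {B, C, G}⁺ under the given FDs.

{B, C, D, F, G}

Start with {B, C, G}.
C -> D applies; add {D} → now {B, C, D, G}.
B, D -> F applies; add {F} → now {B, C, D, F, G}.
No further FD applies.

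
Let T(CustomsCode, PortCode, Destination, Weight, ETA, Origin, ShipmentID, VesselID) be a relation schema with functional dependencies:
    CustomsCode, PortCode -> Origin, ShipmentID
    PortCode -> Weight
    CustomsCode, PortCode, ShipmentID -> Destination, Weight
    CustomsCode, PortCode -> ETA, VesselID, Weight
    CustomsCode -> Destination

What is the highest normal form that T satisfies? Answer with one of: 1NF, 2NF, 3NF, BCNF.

1NF

Candidate key: {CustomsCode, PortCode}. Prime attributes: {CustomsCode, PortCode}.
PortCode -> Weight breaks BCNF: {PortCode}⁺ = {PortCode, Weight}, so {PortCode} is not a superkey.
PortCode -> Weight has non-prime {Weight} on the right and a non-superkey on the left, so 3NF fails.
{CustomsCode} is a proper subset of the key {CustomsCode, PortCode}, and {CustomsCode}⁺ contains the non-prime attribute {Destination} — a partial dependency, so 2NF is violated.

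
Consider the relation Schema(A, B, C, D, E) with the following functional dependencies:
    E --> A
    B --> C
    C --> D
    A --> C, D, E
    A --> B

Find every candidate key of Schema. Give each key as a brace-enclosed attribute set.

{A}⁺ = {A, B, C, D, E}, which is every attribute, so {A} is a candidate key.
{E}⁺ = {A, B, C, D, E}, which is every attribute, so {E} is a candidate key.
Any other superkey properly contains one of these, so there are no further candidate keys.

{A}, {E}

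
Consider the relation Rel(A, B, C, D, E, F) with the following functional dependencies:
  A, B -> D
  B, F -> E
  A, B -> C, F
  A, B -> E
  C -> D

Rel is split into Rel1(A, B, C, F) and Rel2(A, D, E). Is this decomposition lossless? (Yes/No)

No

The shared attributes are {A} and {A}⁺ = {A}.
The closure covers neither Rel1 nor Rel2 entirely; the join is not lossless.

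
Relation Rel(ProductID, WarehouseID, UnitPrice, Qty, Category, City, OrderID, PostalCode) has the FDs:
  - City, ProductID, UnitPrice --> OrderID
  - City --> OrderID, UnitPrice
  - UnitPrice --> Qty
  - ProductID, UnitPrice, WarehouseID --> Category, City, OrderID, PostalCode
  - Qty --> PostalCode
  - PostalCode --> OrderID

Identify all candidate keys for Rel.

{City, ProductID, WarehouseID}, {ProductID, UnitPrice, WarehouseID}

Attributes never on any right-hand side: {ProductID, WarehouseID} — every candidate key must contain all of them.
Closure of {City, ProductID, WarehouseID} is {Category, City, OrderID, PostalCode, ProductID, Qty, UnitPrice, WarehouseID}, the whole schema; {City, ProductID, WarehouseID} is a candidate key.
Closure of {ProductID, UnitPrice, WarehouseID} is {Category, City, OrderID, PostalCode, ProductID, Qty, UnitPrice, WarehouseID}, the whole schema; {ProductID, UnitPrice, WarehouseID} is a candidate key.
No proper subset of any of these is a key, and no other minimal superkey exists.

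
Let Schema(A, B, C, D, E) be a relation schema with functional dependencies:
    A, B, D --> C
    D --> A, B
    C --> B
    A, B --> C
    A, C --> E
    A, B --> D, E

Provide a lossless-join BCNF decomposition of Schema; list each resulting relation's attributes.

{A, C, D, E}; {B, C}

Candidate keys of the original relation: {A, B}, {A, C}, {D}.
{A, B, C, D, E}: {C} determines {B, C} here but is not a superkey — split on C --> B, giving {B, C} and {A, C, D, E}.
{B, C} has no BCNF violation.
{A, C, D, E} has no BCNF violation.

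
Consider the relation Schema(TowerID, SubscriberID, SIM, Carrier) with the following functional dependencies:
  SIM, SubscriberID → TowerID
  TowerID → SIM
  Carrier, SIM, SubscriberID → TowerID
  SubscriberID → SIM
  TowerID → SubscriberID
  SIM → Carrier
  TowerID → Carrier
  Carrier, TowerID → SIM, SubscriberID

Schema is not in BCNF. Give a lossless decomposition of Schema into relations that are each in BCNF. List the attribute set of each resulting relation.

Candidate keys of the original relation: {SubscriberID}, {TowerID}.
In {Carrier, SIM, SubscriberID, TowerID}, {SIM} is not a superkey ({SIM}⁺ restricted to this set is {Carrier, SIM}), so split on SIM → Carrier into {Carrier, SIM} and {SIM, SubscriberID, TowerID}.
{Carrier, SIM}: every determinant is a superkey — BCNF.
{SIM, SubscriberID, TowerID}: every determinant is a superkey — BCNF.

{Carrier, SIM}; {SIM, SubscriberID, TowerID}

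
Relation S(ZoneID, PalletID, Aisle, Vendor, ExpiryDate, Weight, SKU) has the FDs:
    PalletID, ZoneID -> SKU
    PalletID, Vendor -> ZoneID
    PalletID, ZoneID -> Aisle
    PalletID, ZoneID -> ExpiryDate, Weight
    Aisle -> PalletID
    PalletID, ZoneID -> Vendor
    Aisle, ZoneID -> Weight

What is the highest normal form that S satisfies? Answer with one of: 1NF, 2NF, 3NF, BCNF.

3NF

Candidate keys: {Aisle, Vendor}, {Aisle, ZoneID}, {PalletID, Vendor}, {PalletID, ZoneID}. Prime attributes: {Aisle, PalletID, Vendor, ZoneID}.
Aisle -> PalletID breaks BCNF: {Aisle}⁺ = {Aisle, PalletID}, so {Aisle} is not a superkey.
Its right-hand attributes {PalletID} are all prime, as are those of every other non-superkey FD — the relation is in 3NF.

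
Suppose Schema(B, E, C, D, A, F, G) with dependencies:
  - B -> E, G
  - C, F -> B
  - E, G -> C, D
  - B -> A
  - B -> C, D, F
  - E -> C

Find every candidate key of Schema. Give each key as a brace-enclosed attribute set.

{B}⁺ = {A, B, C, D, E, F, G} — all of the relation — so {B} is a candidate key.
{C, F}⁺ = {A, B, C, D, E, F, G} — all of the relation — so {C, F} is a candidate key.
{E, F}⁺ = {A, B, C, D, E, F, G} — all of the relation — so {E, F} is a candidate key.
Any other superkey properly contains one of these, so there are no further candidate keys.

{B}, {C, F}, {E, F}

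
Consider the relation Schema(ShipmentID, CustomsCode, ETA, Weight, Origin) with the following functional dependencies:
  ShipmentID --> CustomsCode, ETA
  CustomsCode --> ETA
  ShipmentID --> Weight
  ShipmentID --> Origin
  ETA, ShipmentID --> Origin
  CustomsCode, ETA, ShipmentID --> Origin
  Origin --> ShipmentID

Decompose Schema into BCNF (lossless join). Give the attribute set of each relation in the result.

{CustomsCode, ETA}; {CustomsCode, Origin, ShipmentID, Weight}

Candidate keys of the original relation: {Origin}, {ShipmentID}.
In {CustomsCode, ETA, Origin, ShipmentID, Weight}, {CustomsCode} is not a superkey ({CustomsCode}⁺ restricted to this set is {CustomsCode, ETA}), so split on CustomsCode --> ETA into {CustomsCode, ETA} and {CustomsCode, Origin, ShipmentID, Weight}.
{CustomsCode, ETA} has no BCNF violation.
{CustomsCode, Origin, ShipmentID, Weight} has no BCNF violation.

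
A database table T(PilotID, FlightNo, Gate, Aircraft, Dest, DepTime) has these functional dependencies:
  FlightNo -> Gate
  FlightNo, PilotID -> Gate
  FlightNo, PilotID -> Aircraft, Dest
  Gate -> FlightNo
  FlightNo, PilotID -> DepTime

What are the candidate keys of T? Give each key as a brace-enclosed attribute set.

Attributes never on any right-hand side: {PilotID} — every candidate key must contain it.
{FlightNo, PilotID}⁺ = {Aircraft, DepTime, Dest, FlightNo, Gate, PilotID}, which is every attribute, so {FlightNo, PilotID} is a candidate key.
{Gate, PilotID}⁺ = {Aircraft, DepTime, Dest, FlightNo, Gate, PilotID}, which is every attribute, so {Gate, PilotID} is a candidate key.
These are minimal and exhaustive — every other superkey contains one of them.

{FlightNo, PilotID}, {Gate, PilotID}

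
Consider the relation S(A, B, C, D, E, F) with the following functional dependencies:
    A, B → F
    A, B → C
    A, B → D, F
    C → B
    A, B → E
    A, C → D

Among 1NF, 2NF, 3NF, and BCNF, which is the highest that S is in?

3NF

Candidate keys: {A, B}, {A, C}. Prime attributes: {A, B, C}.
C → B breaks BCNF: {C}⁺ = {B, C}, so {C} is not a superkey.
Since {B} ⊆ prime attributes and every other non-superkey FD also has a prime right side, the schema is in 3NF.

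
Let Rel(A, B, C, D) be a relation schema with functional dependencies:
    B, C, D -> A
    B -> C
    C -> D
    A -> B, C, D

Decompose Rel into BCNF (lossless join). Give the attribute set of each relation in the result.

{A, B, C}; {C, D}

Candidate keys of the original relation: {A}, {B}.
{A, B, C, D}: {C} determines {C, D} here but is not a superkey — split on C -> D, giving {C, D} and {A, B, C}.
{C, D} is in BCNF.
{A, B, C} is in BCNF.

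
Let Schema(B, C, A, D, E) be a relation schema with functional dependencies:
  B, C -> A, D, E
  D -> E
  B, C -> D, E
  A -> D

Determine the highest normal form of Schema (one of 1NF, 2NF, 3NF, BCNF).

2NF

Candidate key: {B, C}. Prime attributes: {B, C}.
D -> E breaks BCNF: {D}⁺ = {D, E}, so {D} is not a superkey.
Because {E} is non-prime and the left side of D -> E is not a superkey, the relation is not in 3NF.
No non-prime attribute depends on a proper subset of any candidate key, so 2NF holds.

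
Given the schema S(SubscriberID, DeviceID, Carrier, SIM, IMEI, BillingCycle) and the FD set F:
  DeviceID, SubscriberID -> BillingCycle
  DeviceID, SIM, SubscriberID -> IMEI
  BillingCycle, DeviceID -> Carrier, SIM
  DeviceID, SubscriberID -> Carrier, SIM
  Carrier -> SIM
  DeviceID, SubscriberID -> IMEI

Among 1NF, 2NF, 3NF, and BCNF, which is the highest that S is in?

2NF

Candidate key: {DeviceID, SubscriberID}. Prime attributes: {DeviceID, SubscriberID}.
BillingCycle, DeviceID -> Carrier, SIM: {BillingCycle, DeviceID}⁺ = {BillingCycle, Carrier, DeviceID, SIM}, which is not all of the attributes, so the left side is not a superkey — BCNF is violated.
BillingCycle, DeviceID -> Carrier, SIM has non-prime {Carrier, SIM} on the right and a non-superkey on the left, so 3NF fails.
No proper subset of a key has a non-prime attribute in its closure, so there is no partial dependency; 2NF holds.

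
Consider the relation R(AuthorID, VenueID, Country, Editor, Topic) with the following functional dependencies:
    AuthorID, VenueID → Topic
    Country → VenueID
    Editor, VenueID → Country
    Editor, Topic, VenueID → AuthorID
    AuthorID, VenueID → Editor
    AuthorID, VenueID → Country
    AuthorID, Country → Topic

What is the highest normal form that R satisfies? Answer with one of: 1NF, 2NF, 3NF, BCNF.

Candidate keys: {AuthorID, Country}, {AuthorID, VenueID}, {Country, Editor, Topic}, {Editor, Topic, VenueID}. Prime attributes: {AuthorID, Country, Editor, Topic, VenueID}.
For Country → VenueID we have {Country}⁺ = {Country, VenueID}; {Country} is not a superkey, so BCNF fails.
Its right-hand attributes {VenueID} are all prime, as are those of every other non-superkey FD — the relation is in 3NF.

3NF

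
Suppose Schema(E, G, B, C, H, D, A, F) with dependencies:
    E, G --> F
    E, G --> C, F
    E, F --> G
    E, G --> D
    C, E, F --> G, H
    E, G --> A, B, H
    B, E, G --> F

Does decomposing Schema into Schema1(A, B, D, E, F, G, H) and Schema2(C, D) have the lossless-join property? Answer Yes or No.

Common attributes: {D}; their closure is {D}.
The closure covers neither Schema1 nor Schema2 entirely; the join is not lossless.

No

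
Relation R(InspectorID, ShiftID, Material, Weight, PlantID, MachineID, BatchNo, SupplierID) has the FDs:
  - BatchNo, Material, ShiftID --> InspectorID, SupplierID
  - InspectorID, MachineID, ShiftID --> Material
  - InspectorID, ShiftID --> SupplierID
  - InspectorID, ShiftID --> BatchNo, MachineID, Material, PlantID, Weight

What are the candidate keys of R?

{BatchNo, Material, ShiftID}, {InspectorID, ShiftID}

{ShiftID} never appears on the right of any FD, so every key must include it.
Closure of {InspectorID, ShiftID} is {BatchNo, InspectorID, MachineID, Material, PlantID, ShiftID, SupplierID, Weight}, the whole schema; {InspectorID, ShiftID} is a candidate key.
Closure of {BatchNo, Material, ShiftID} is {BatchNo, InspectorID, MachineID, Material, PlantID, ShiftID, SupplierID, Weight}, the whole schema; {BatchNo, Material, ShiftID} is a candidate key.
Any other superkey properly contains one of these, so there are no further candidate keys.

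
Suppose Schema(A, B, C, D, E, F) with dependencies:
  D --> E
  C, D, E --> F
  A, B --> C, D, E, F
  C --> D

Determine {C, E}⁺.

Start with {C, E}.
C --> D applies; add {D} → now {C, D, E}.
C, D, E --> F applies; add {F} → now {C, D, E, F}.
No further FD applies.

{C, D, E, F}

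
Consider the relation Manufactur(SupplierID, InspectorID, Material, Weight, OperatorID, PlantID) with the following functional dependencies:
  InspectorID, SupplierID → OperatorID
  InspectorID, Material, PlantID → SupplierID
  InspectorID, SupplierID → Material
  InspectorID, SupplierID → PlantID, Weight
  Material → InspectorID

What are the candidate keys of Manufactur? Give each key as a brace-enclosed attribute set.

{InspectorID, SupplierID}, {Material, PlantID}, {Material, SupplierID}

{InspectorID, SupplierID} is a candidate key since {InspectorID, SupplierID}⁺ = {InspectorID, Material, OperatorID, PlantID, SupplierID, Weight} covers every attribute.
{Material, PlantID} is a candidate key since {Material, PlantID}⁺ = {InspectorID, Material, OperatorID, PlantID, SupplierID, Weight} covers every attribute.
{Material, SupplierID} is a candidate key since {Material, SupplierID}⁺ = {InspectorID, Material, OperatorID, PlantID, SupplierID, Weight} covers every attribute.
These are minimal and exhaustive — every other superkey contains one of them.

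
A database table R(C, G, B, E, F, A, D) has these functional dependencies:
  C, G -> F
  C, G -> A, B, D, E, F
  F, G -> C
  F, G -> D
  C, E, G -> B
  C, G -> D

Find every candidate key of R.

{G} never appears on the right of any FD, so every key must include it.
{C, G} is a candidate key since {C, G}⁺ = {A, B, C, D, E, F, G} covers every attribute.
{F, G} is a candidate key since {F, G}⁺ = {A, B, C, D, E, F, G} covers every attribute.
These are minimal and exhaustive — every other superkey contains one of them.

{C, G}, {F, G}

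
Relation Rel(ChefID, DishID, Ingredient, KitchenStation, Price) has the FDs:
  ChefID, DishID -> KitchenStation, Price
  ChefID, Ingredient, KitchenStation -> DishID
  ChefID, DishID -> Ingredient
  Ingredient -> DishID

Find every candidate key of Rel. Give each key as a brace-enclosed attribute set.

No FD produces {ChefID}, so it must be in every candidate key.
{ChefID, DishID}⁺ = {ChefID, DishID, Ingredient, KitchenStation, Price} — all of the relation — so {ChefID, DishID} is a candidate key.
{ChefID, Ingredient}⁺ = {ChefID, DishID, Ingredient, KitchenStation, Price} — all of the relation — so {ChefID, Ingredient} is a candidate key.
No proper subset of any of these is a key, and no other minimal superkey exists.

{ChefID, DishID}, {ChefID, Ingredient}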